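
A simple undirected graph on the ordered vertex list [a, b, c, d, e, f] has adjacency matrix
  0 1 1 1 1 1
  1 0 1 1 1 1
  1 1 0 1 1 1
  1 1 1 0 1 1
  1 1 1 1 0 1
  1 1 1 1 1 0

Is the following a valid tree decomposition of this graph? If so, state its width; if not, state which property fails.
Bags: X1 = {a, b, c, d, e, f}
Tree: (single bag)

Every vertex of G appears in some bag (union = {a, b, c, d, e, f}); every edge is covered by a bag; and for each vertex v the set of bags containing v is connected in the bag tree. The decomposition is therefore valid. The largest bag has 6 vertices, so the width is 5.

Yes; width 5.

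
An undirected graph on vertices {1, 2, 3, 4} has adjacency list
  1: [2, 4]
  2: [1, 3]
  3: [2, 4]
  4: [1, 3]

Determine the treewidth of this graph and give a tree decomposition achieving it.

Treewidth 2.
Bags: B1 = {1, 3, 4}  B2 = {1, 2, 3}
Tree: B1–B2

The largest bag has 3 vertices, giving width 2; this decomposition certifies tw(G) ≤ 2. For the lower bound, G contains the cycle 1–4–3–2–1, so G is not a forest; only forests have treewidth ≤ 1, hence tw(G) ≥ 2. The upper and lower bounds meet at 2, so that is the treewidth.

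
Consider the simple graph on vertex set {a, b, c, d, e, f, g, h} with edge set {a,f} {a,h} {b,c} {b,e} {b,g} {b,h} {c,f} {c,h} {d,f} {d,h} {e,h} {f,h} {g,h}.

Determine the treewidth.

A width-2 tree decomposition is:
Bags: B1 = {d, f, h}  B2 = {c, f, h}  B3 = {b, c, h}  B4 = {b, e, h}  B5 = {a, f, h}  B6 = {b, g, h}
Tree: B1–B2, B2–B3, B3–B4, B1–B5, B4–B6
Each bag holds 3 vertices, so the decomposition has width 2, which upper-bounds the treewidth. On the other hand G contains the 3-clique {b, g, h}. A clique must lie in a single bag of any decomposition, so no decomposition can have width below 2. Hence tw(G) = 2 exactly.

2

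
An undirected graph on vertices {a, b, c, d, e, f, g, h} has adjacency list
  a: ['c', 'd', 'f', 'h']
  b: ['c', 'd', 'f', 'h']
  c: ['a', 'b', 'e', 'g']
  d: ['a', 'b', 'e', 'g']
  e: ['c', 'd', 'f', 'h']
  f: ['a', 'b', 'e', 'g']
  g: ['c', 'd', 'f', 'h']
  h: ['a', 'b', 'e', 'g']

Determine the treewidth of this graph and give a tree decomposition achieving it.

Treewidth 4.
Bags: B1 = {a, b, e, f, g}  B2 = {a, b, e, g, h}  B3 = {a, b, d, e, g}  B4 = {a, b, c, e, g}
Tree: B1–B2, B2–B3, B3–B4

The largest bag has 5 vertices, giving width 4; this decomposition certifies tw(G) ≤ 4. For the lower bound: the 5 vertex sets {e,f}, {g,h}, {b,d}, {a}, {c} are disjoint, each induces a connected subgraph, and every pair is joined by at least one edge of G. Contracting each set to a single vertex therefore yields K_{5} as a minor, and since treewidth is minor-monotone, tw(G) ≥ tw(K_{5}) = 4. Hence tw(G) = 4 exactly.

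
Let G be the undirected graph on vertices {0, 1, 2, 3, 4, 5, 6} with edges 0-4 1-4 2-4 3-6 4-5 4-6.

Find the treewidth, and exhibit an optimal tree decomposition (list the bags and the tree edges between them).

Treewidth 1.
One such decomposition:
Bags: B1 = {4, 6}  B2 = {0, 4}  B3 = {4, 5}  B4 = {2, 4}  B5 = {1, 4}  B6 = {3, 6}
Tree: B1–B2, B1–B3, B1–B4, B1–B5, B1–B6

Each bag holds 2 vertices, so the decomposition has width 1, which upper-bounds the treewidth. Any graph with an edge has treewidth ≥ 1, and G has the edge 6–4. The upper and lower bounds meet at 1, so that is the treewidth.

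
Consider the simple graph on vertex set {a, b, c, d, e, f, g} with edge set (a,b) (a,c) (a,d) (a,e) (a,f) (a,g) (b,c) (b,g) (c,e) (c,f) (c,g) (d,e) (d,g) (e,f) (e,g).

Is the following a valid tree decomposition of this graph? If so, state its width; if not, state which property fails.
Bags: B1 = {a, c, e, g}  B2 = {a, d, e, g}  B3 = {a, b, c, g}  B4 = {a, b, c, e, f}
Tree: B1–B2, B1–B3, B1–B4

A tree decomposition must satisfy three properties: every vertex lies in some bag; for every edge, both endpoints lie together in some bag; and for every vertex, the bags containing it form a connected subtree. Here bags containing vertex b are not connected in the tree, so the decomposition is invalid.

No — bags containing vertex b are not connected in the tree.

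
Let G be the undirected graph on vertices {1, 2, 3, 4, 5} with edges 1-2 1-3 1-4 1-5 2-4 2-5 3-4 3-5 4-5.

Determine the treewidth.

A width-3 tree decomposition is:
Bags: B1 = {1, 2, 4, 5}  B2 = {1, 3, 4, 5}
Tree: B1–B2
The largest bag has 4 vertices, giving width 3; this decomposition certifies tw(G) ≤ 3. On the other hand G contains the 4-clique {1, 2, 4, 5}. A clique must lie in a single bag of any decomposition, so no decomposition can have width below 3. Combining the bounds, tw(G) = 3.

3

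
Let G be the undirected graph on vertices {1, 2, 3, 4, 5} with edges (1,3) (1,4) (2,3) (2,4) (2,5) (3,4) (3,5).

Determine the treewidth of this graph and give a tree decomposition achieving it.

Each bag holds 3 vertices, so the decomposition has width 2, which upper-bounds the treewidth. For the lower bound, the 3 vertices {1, 3, 4} are pairwise adjacent, and any tree decomposition puts a clique entirely inside one bag — forcing width ≥ 2. Combining the bounds, tw(G) = 2.

Treewidth 2.
Bags: B1 = {2, 3, 5}  B2 = {2, 3, 4}  B3 = {1, 3, 4}
Tree: B1–B2, B2–B3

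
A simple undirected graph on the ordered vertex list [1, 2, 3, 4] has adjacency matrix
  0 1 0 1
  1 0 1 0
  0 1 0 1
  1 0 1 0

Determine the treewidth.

2

A width-2 tree decomposition is:
Bags: B1 = {1, 2, 3}  B2 = {1, 3, 4}
Tree: B1–B2
The largest bag has 3 vertices, giving width 2; this decomposition certifies tw(G) ≤ 2. The edges 1–2–3–4–1 form a cycle, so G is not a tree and its treewidth is at least 2. The upper and lower bounds meet at 2, so that is the treewidth.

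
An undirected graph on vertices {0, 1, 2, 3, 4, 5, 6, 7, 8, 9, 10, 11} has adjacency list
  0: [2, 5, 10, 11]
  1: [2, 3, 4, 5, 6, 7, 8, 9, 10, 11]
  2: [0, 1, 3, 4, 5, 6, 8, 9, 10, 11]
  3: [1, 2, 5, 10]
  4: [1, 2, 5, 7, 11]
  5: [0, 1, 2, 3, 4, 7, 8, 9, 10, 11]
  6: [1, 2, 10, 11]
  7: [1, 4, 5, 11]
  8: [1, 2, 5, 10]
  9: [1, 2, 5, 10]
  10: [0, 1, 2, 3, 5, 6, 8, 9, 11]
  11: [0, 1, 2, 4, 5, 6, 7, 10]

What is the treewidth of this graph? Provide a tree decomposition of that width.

Each bag holds 5 vertices, so the decomposition has width 4, which upper-bounds the treewidth. For the lower bound, the 5 vertices {0, 2, 5, 10, 11} are pairwise adjacent, and any tree decomposition puts a clique entirely inside one bag — forcing width ≥ 4. Combining the bounds, tw(G) = 4.

Treewidth 4.
One such decomposition:
Bags: B1 = {1, 2, 5, 10, 11}  B2 = {1, 2, 6, 10, 11}  B3 = {1, 2, 5, 8, 10}  B4 = {1, 2, 4, 5, 11}  B5 = {1, 2, 3, 5, 10}  B6 = {1, 2, 5, 9, 10}  B7 = {0, 2, 5, 10, 11}  B8 = {1, 4, 5, 7, 11}
Tree: B1–B2, B1–B3, B1–B4, B3–B5, B5–B6, B1–B7, B4–B8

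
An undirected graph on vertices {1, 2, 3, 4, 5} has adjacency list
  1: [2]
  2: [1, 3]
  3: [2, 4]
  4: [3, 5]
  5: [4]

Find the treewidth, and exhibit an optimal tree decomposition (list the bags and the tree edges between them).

Treewidth 1.
One optimal decomposition is:
Bags: B1 = {4, 5}  B2 = {3, 4}  B3 = {2, 3}  B4 = {1, 2}
Tree: B1–B2, B2–B3, B3–B4

Each bag holds 2 vertices, so the decomposition has width 1, which upper-bounds the treewidth. Since G has at least one edge (e.g. 5–4), it is not an edgeless graph, so tw(G) ≥ 1. Hence tw(G) = 1 exactly.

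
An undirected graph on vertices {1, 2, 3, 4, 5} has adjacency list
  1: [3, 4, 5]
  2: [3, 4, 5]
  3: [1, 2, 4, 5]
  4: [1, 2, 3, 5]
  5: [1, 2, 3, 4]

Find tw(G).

3

A width-3 tree decomposition is:
Bags: B1 = {1, 3, 4, 5}  B2 = {2, 3, 4, 5}
Tree: B1–B2
Each bag holds 4 vertices, so the decomposition has width 3, which upper-bounds the treewidth. Conversely, {1, 3, 4, 5} is a clique of size 4, and the vertices of any clique must share a bag in every tree decomposition; so some bag has ≥ 4 vertices and tw(G) ≥ 3. Combining the bounds, tw(G) = 3.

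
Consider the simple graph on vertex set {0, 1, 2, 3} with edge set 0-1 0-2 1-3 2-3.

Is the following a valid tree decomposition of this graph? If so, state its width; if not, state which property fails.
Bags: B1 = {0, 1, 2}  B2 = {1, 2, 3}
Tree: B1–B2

Yes; width 2.

Every vertex of G appears in some bag (union = {0, 1, 2, 3}); every edge is covered by a bag; and for each vertex v the set of bags containing v is connected in the bag tree. The decomposition is therefore valid. The largest bag has 3 vertices, so the width is 2.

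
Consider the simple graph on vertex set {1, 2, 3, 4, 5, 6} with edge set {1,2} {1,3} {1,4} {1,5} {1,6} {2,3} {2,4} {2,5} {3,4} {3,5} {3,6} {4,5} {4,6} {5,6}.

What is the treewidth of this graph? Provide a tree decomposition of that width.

Every bag has size at most 5, so the width is 5 − 1 = 4 and tw(G) ≤ 4. Conversely, {1, 2, 3, 4, 5} is a clique of size 5, and the vertices of any clique must share a bag in every tree decomposition; so some bag has ≥ 5 vertices and tw(G) ≥ 4. The upper and lower bounds meet at 4, so that is the treewidth.

Treewidth 4.
Bags: B1 = {1, 3, 4, 5, 6}  B2 = {1, 2, 3, 4, 5}
Tree: B1–B2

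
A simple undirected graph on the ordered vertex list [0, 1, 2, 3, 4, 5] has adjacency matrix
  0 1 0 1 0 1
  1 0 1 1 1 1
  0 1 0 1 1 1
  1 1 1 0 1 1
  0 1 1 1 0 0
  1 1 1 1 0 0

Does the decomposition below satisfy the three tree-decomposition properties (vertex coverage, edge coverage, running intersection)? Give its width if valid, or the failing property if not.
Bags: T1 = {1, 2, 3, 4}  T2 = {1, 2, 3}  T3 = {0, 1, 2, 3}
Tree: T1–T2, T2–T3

A tree decomposition must satisfy three properties: every vertex lies in some bag; for every edge, both endpoints lie together in some bag; and for every vertex, the bags containing it form a connected subtree. Here vertex 5 appears in no bag, so the decomposition is invalid.

No — vertex 5 appears in no bag.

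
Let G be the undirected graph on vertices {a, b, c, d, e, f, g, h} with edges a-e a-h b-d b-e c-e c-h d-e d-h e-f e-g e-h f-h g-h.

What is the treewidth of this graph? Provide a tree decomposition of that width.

Each bag holds 3 vertices, so the decomposition has width 2, which upper-bounds the treewidth. Conversely, {d, e, h} is a clique of size 3, and the vertices of any clique must share a bag in every tree decomposition; so some bag has ≥ 3 vertices and tw(G) ≥ 2. Combining the bounds, tw(G) = 2.

Treewidth 2.
One such decomposition:
Bags: B1 = {b, d, e}  B2 = {d, e, h}  B3 = {a, e, h}  B4 = {c, e, h}  B5 = {e, f, h}  B6 = {e, g, h}
Tree: B1–B2, B2–B3, B2–B4, B4–B5, B5–B6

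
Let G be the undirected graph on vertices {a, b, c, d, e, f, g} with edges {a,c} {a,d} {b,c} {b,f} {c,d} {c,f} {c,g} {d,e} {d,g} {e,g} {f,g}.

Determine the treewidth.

A width-2 tree decomposition is:
Bags: B1 = {c, d, g}  B2 = {c, f, g}  B3 = {a, c, d}  B4 = {d, e, g}  B5 = {b, c, f}
Tree: B1–B2, B1–B3, B1–B4, B2–B5
Each bag holds 3 vertices, so the decomposition has width 2, which upper-bounds the treewidth. Conversely, {d, e, g} is a clique of size 3, and the vertices of any clique must share a bag in every tree decomposition; so some bag has ≥ 3 vertices and tw(G) ≥ 2. Combining the bounds, tw(G) = 2.

2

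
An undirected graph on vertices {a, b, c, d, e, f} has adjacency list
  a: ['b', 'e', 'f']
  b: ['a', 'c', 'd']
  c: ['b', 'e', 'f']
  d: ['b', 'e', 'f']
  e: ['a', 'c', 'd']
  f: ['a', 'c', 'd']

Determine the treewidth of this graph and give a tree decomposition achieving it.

The largest bag has 4 vertices, giving width 3; this decomposition certifies tw(G) ≤ 3. For the lower bound: the 4 vertex sets {a,f}, {c,e}, {d}, {b} are disjoint, each induces a connected subgraph, and every pair is joined by at least one edge of G. Contracting each set to a single vertex therefore yields K_{4} as a minor, and since treewidth is minor-monotone, tw(G) ≥ tw(K_{4}) = 3. Therefore the treewidth is 3.

Treewidth 3.
Bags: B1 = {a, c, d, f}  B2 = {a, c, d, e}  B3 = {a, b, c, d}
Tree: B1–B2, B2–B3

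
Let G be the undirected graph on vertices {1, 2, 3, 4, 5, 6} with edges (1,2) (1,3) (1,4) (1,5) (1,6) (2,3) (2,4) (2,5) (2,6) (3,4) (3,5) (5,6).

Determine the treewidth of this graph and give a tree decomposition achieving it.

Treewidth 3.
Bags: B1 = {1, 2, 5, 6}  B2 = {1, 2, 3, 5}  B3 = {1, 2, 3, 4}
Tree: B1–B2, B2–B3

The largest bag has 4 vertices, giving width 3; this decomposition certifies tw(G) ≤ 3. For the lower bound, the 4 vertices {1, 2, 3, 4} are pairwise adjacent, and any tree decomposition puts a clique entirely inside one bag — forcing width ≥ 3. Therefore the treewidth is 3.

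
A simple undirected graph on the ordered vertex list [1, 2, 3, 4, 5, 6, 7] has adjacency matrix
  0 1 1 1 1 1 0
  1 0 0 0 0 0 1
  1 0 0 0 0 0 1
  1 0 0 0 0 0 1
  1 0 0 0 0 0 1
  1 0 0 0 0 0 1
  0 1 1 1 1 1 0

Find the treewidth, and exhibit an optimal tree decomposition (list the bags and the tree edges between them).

Every bag has size at most 3, so the width is 3 − 1 = 2 and tw(G) ≤ 2. The edges 1–6–7–5–1 form a cycle, so G is not a tree and its treewidth is at least 2. Therefore the treewidth is 2.

Treewidth 2.
One optimal decomposition is:
Bags: B1 = {1, 6, 7}  B2 = {1, 5, 7}  B3 = {1, 2, 7}  B4 = {1, 4, 7}  B5 = {1, 3, 7}
Tree: B1–B2, B2–B3, B3–B4, B4–B5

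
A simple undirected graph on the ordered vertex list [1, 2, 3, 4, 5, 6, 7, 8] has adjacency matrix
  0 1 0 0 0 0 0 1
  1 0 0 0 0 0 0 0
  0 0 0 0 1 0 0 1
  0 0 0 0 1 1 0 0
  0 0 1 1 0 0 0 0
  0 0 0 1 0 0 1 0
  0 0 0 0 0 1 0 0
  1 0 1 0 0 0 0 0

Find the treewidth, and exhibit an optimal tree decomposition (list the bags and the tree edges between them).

Every bag has size at most 2, so the width is 2 − 1 = 1 and tw(G) ≤ 1. G has an edge, so its treewidth is at least 1. Combining the bounds, tw(G) = 1.

Treewidth 1.
One such decomposition:
Bags: B1 = {1, 2}  B2 = {1, 8}  B3 = {3, 8}  B4 = {3, 5}  B5 = {4, 5}  B6 = {4, 6}  B7 = {6, 7}
Tree: B1–B2, B2–B3, B3–B4, B4–B5, B5–B6, B6–B7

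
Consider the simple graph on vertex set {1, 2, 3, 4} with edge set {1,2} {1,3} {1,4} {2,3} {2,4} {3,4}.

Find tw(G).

A width-3 tree decomposition is:
Bags: B1 = {1, 2, 3, 4}
Tree: (single bag)
A single bag containing all 4 vertices is trivially a valid decomposition of width 3. For the lower bound, the 4 vertices {1, 2, 3, 4} are pairwise adjacent, and any tree decomposition puts a clique entirely inside one bag — forcing width ≥ 3. Therefore the treewidth is 3.

3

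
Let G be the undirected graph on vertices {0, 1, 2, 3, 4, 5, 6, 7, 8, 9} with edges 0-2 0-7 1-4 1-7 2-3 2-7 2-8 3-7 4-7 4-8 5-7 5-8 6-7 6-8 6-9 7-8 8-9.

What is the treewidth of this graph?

A width-2 tree decomposition is:
Bags: B1 = {2, 7, 8}  B2 = {2, 3, 7}  B3 = {6, 7, 8}  B4 = {4, 7, 8}  B5 = {0, 2, 7}  B6 = {5, 7, 8}  B7 = {6, 8, 9}  B8 = {1, 4, 7}
Tree: B1–B2, B1–B3, B3–B4, B1–B5, B3–B6, B3–B7, B4–B8
The largest bag has 3 vertices, giving width 2; this decomposition certifies tw(G) ≤ 2. On the other hand G contains the 3-clique {6, 8, 9}. A clique must lie in a single bag of any decomposition, so no decomposition can have width below 2. Combining the bounds, tw(G) = 2.

2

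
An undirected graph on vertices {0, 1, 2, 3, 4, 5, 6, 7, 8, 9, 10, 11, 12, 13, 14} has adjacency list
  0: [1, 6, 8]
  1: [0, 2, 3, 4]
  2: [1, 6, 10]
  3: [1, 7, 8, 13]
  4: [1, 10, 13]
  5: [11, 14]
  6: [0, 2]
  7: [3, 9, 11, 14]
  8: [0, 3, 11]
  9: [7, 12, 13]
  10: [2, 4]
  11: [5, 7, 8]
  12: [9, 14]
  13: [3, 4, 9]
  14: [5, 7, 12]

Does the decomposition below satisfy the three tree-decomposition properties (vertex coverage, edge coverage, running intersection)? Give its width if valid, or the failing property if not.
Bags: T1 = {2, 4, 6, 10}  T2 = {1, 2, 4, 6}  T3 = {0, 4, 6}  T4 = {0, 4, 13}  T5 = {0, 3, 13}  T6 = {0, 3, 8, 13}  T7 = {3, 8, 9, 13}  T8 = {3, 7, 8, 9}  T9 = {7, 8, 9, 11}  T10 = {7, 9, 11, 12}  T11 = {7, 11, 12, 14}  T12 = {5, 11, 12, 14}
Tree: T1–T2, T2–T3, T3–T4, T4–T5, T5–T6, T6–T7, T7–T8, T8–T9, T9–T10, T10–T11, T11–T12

No — edge (1,0) lies in no bag.

A tree decomposition must satisfy three properties: every vertex lies in some bag; for every edge, both endpoints lie together in some bag; and for every vertex, the bags containing it form a connected subtree. Here edge (1,0) lies in no bag, so the decomposition is invalid.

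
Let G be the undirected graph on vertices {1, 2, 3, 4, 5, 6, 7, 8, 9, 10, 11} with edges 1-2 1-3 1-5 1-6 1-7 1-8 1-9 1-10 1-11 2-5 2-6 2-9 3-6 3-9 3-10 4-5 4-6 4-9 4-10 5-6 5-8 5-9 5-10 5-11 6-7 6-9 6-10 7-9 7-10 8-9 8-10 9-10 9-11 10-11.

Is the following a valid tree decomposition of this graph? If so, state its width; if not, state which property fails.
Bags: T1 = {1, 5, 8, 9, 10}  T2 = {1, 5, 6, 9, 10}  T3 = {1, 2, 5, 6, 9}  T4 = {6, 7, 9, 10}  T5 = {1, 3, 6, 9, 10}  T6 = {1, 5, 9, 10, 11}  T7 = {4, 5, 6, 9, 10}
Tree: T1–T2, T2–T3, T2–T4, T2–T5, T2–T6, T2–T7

No — edge (1,7) lies in no bag.

A tree decomposition must satisfy three properties: every vertex lies in some bag; for every edge, both endpoints lie together in some bag; and for every vertex, the bags containing it form a connected subtree. Here edge (1,7) lies in no bag, so the decomposition is invalid.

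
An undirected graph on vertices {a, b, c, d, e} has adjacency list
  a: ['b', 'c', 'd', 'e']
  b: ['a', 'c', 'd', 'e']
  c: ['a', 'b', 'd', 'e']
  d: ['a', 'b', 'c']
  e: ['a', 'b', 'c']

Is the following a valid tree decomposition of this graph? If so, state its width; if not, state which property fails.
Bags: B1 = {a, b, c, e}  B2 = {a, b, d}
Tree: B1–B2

No — edge (c,d) lies in no bag.

A tree decomposition must satisfy three properties: every vertex lies in some bag; for every edge, both endpoints lie together in some bag; and for every vertex, the bags containing it form a connected subtree. Here edge (c,d) lies in no bag, so the decomposition is invalid.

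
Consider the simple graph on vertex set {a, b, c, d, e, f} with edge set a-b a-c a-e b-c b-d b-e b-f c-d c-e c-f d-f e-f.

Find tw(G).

A width-3 tree decomposition is:
Bags: B1 = {b, c, e, f}  B2 = {b, c, d, f}  B3 = {a, b, c, e}
Tree: B1–B2, B1–B3
Each bag holds 4 vertices, so the decomposition has width 3, which upper-bounds the treewidth. Conversely, {b, c, d, f} is a clique of size 4, and the vertices of any clique must share a bag in every tree decomposition; so some bag has ≥ 4 vertices and tw(G) ≥ 3. Therefore the treewidth is 3.

3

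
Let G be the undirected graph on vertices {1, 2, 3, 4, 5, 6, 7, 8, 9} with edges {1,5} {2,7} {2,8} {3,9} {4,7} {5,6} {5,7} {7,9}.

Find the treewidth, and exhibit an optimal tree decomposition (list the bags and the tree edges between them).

Treewidth 1.
One such decomposition:
Bags: B1 = {4, 7}  B2 = {7, 9}  B3 = {5, 7}  B4 = {1, 5}  B5 = {2, 7}  B6 = {5, 6}  B7 = {2, 8}  B8 = {3, 9}
Tree: B1–B2, B2–B3, B3–B4, B2–B5, B3–B6, B5–B7, B2–B8

Every bag has size at most 2, so the width is 2 − 1 = 1 and tw(G) ≤ 1. Since G has at least one edge (e.g. 4–7), it is not an edgeless graph, so tw(G) ≥ 1. Therefore the treewidth is 1.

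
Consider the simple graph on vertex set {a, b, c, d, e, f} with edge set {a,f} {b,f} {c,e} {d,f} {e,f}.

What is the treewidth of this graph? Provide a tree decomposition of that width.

Every bag has size at most 2, so the width is 2 − 1 = 1 and tw(G) ≤ 1. Any graph with an edge has treewidth ≥ 1, and G has the edge f–a. Hence tw(G) = 1 exactly.

Treewidth 1.
One optimal decomposition is:
Bags: B1 = {a, f}  B2 = {e, f}  B3 = {d, f}  B4 = {b, f}  B5 = {c, e}
Tree: B1–B2, B1–B3, B2–B4, B2–B5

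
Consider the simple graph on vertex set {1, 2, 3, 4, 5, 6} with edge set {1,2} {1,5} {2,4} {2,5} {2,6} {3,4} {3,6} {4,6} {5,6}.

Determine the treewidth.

2

A width-2 tree decomposition is:
Bags: B1 = {2, 5, 6}  B2 = {2, 4, 6}  B3 = {3, 4, 6}  B4 = {1, 2, 5}
Tree: B1–B2, B2–B3, B1–B4
Each bag holds 3 vertices, so the decomposition has width 2, which upper-bounds the treewidth. Conversely, {2, 4, 6} is a clique of size 3, and the vertices of any clique must share a bag in every tree decomposition; so some bag has ≥ 3 vertices and tw(G) ≥ 2. The upper and lower bounds meet at 2, so that is the treewidth.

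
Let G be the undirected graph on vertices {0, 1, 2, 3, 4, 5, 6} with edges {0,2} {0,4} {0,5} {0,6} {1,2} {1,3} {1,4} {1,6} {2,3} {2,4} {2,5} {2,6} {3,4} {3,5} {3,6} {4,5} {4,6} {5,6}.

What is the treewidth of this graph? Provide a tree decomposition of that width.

Treewidth 4.
One such decomposition:
Bags: B1 = {2, 3, 4, 5, 6}  B2 = {0, 2, 4, 5, 6}  B3 = {1, 2, 3, 4, 6}
Tree: B1–B2, B1–B3

Every bag has size at most 5, so the width is 5 − 1 = 4 and tw(G) ≤ 4. For the lower bound, the 5 vertices {0, 2, 4, 5, 6} are pairwise adjacent, and any tree decomposition puts a clique entirely inside one bag — forcing width ≥ 4. The upper and lower bounds meet at 4, so that is the treewidth.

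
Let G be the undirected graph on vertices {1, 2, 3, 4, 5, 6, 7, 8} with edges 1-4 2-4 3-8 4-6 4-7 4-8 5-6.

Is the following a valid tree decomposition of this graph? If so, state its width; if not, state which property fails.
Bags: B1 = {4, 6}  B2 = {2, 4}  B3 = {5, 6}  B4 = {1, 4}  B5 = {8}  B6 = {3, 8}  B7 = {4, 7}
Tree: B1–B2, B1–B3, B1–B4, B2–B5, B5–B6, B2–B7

No — edge (4,8) lies in no bag.

A tree decomposition must satisfy three properties: every vertex lies in some bag; for every edge, both endpoints lie together in some bag; and for every vertex, the bags containing it form a connected subtree. Here edge (4,8) lies in no bag, so the decomposition is invalid.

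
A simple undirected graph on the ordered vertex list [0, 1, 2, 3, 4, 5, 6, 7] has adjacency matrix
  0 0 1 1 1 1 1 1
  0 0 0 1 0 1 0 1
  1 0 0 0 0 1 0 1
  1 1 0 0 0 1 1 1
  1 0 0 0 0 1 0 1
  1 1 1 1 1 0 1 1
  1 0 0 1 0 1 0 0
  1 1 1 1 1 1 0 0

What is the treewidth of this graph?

3

A width-3 tree decomposition is:
Bags: B1 = {0, 3, 5, 7}  B2 = {0, 3, 5, 6}  B3 = {0, 4, 5, 7}  B4 = {0, 2, 5, 7}  B5 = {1, 3, 5, 7}
Tree: B1–B2, B1–B3, B3–B4, B1–B5
Every bag has size at most 4, so the width is 4 − 1 = 3 and tw(G) ≤ 3. Conversely, {0, 3, 5, 6} is a clique of size 4, and the vertices of any clique must share a bag in every tree decomposition; so some bag has ≥ 4 vertices and tw(G) ≥ 3. Hence tw(G) = 3 exactly.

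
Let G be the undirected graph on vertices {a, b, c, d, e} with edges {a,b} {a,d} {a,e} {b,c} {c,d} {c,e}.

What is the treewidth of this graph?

2

A width-2 tree decomposition is:
Bags: B1 = {a, b, c}  B2 = {a, c, e}  B3 = {a, c, d}
Tree: B1–B2, B2–B3
Every bag has size at most 3, so the width is 3 − 1 = 2 and tw(G) ≤ 2. The edges b–c–e–a–b form a cycle, so G is not a tree and its treewidth is at least 2. Therefore the treewidth is 2.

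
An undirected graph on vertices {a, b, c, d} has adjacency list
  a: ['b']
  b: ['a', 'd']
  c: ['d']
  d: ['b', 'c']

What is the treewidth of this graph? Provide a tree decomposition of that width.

The largest bag has 2 vertices, giving width 1; this decomposition certifies tw(G) ≤ 1. G has an edge, so its treewidth is at least 1. The upper and lower bounds meet at 1, so that is the treewidth.

Treewidth 1.
Bags: B1 = {b, d}  B2 = {a, b}  B3 = {c, d}
Tree: B1–B2, B1–B3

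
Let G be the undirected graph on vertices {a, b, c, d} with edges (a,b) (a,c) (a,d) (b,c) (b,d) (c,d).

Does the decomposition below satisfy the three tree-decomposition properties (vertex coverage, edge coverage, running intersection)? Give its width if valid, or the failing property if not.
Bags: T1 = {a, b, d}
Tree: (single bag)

No — vertex c appears in no bag.

A tree decomposition must satisfy three properties: every vertex lies in some bag; for every edge, both endpoints lie together in some bag; and for every vertex, the bags containing it form a connected subtree. Here vertex c appears in no bag, so the decomposition is invalid.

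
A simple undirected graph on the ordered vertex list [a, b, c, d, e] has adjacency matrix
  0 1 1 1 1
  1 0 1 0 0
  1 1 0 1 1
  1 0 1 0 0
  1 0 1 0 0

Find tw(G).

2

A width-2 tree decomposition is:
Bags: B1 = {a, c, d}  B2 = {a, c, e}  B3 = {a, b, c}
Tree: B1–B2, B2–B3
Every bag has size at most 3, so the width is 3 − 1 = 2 and tw(G) ≤ 2. For the lower bound, the 3 vertices {a, c, d} are pairwise adjacent, and any tree decomposition puts a clique entirely inside one bag — forcing width ≥ 2. The upper and lower bounds meet at 2, so that is the treewidth.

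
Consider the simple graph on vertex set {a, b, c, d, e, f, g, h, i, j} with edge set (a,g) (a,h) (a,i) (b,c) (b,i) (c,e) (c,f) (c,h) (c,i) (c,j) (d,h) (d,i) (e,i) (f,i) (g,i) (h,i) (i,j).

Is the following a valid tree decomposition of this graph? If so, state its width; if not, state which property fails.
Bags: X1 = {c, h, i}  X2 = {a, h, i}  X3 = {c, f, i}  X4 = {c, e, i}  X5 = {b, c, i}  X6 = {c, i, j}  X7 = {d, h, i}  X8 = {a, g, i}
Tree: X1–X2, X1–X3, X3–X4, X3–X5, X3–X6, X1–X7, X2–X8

Yes; width 2.

Checking the three conditions: (i) the bags cover all of {a, b, c, d, e, f, g, h, i, j}; (ii) for each edge, some bag contains both endpoints; (iii) the bags containing any fixed vertex form a subtree. All hold, so the decomposition is valid with width 3 − 1 = 2.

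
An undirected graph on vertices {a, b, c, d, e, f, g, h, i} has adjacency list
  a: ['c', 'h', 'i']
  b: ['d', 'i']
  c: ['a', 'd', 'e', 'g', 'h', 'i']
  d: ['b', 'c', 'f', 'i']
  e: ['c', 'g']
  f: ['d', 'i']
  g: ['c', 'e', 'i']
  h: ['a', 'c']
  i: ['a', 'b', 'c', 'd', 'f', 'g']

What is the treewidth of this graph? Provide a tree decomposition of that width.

Treewidth 2.
One optimal decomposition is:
Bags: B1 = {a, c, i}  B2 = {c, g, i}  B3 = {c, d, i}  B4 = {b, d, i}  B5 = {a, c, h}  B6 = {d, f, i}  B7 = {c, e, g}
Tree: B1–B2, B2–B3, B3–B4, B1–B5, B3–B6, B2–B7

Every bag has size at most 3, so the width is 3 − 1 = 2 and tw(G) ≤ 2. For the lower bound, the 3 vertices {c, e, g} are pairwise adjacent, and any tree decomposition puts a clique entirely inside one bag — forcing width ≥ 2. The upper and lower bounds meet at 2, so that is the treewidth.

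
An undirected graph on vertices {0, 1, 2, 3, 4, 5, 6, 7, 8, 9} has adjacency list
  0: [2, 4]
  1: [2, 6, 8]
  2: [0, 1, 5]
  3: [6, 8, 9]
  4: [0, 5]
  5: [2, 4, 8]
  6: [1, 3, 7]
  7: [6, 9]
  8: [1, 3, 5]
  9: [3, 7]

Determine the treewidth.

2

A width-2 tree decomposition is:
Bags: B1 = {6, 7, 9}  B2 = {3, 6, 9}  B3 = {1, 3, 6}  B4 = {1, 3, 8}  B5 = {1, 2, 8}  B6 = {2, 5, 8}  B7 = {0, 2, 5}  B8 = {0, 4, 5}
Tree: B1–B2, B2–B3, B3–B4, B4–B5, B5–B6, B6–B7, B7–B8
Every bag has size at most 3, so the width is 3 − 1 = 2 and tw(G) ≤ 2. For the lower bound, G contains the cycle 7–9–3–6–7, so G is not a forest; only forests have treewidth ≤ 1, hence tw(G) ≥ 2. The upper and lower bounds meet at 2, so that is the treewidth.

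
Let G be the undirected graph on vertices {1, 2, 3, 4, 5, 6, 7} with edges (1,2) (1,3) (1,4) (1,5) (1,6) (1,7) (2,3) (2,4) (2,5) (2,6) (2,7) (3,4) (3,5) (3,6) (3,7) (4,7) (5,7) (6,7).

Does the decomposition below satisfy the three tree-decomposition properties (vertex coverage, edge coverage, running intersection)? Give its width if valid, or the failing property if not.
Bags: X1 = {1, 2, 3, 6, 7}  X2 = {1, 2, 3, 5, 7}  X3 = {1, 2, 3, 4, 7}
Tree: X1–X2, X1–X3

Every vertex of G appears in some bag (union = {1, 2, 3, 4, 5, 6, 7}); every edge is covered by a bag; and for each vertex v the set of bags containing v is connected in the bag tree. The decomposition is therefore valid. The largest bag has 5 vertices, so the width is 4.

Yes; width 4.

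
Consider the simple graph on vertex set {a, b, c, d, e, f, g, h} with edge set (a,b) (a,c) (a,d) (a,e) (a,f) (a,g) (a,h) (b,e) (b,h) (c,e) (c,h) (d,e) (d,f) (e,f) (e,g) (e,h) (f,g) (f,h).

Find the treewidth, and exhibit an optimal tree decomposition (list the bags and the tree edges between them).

Treewidth 3.
One optimal decomposition is:
Bags: B1 = {a, e, f, h}  B2 = {a, c, e, h}  B3 = {a, d, e, f}  B4 = {a, e, f, g}  B5 = {a, b, e, h}
Tree: B1–B2, B1–B3, B1–B4, B1–B5

The largest bag has 4 vertices, giving width 3; this decomposition certifies tw(G) ≤ 3. Conversely, {a, c, e, h} is a clique of size 4, and the vertices of any clique must share a bag in every tree decomposition; so some bag has ≥ 4 vertices and tw(G) ≥ 3. The upper and lower bounds meet at 3, so that is the treewidth.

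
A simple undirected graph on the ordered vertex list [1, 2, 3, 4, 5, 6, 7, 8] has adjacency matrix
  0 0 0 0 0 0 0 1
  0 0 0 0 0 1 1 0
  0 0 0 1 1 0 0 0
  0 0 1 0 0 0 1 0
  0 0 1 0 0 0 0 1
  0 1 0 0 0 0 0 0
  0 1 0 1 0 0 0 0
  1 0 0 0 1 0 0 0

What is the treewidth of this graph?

A width-1 tree decomposition is:
Bags: B1 = {2, 6}  B2 = {2, 7}  B3 = {4, 7}  B4 = {3, 4}  B5 = {3, 5}  B6 = {5, 8}  B7 = {1, 8}
Tree: B1–B2, B2–B3, B3–B4, B4–B5, B5–B6, B6–B7
Each bag holds 2 vertices, so the decomposition has width 1, which upper-bounds the treewidth. Since G has at least one edge (e.g. 6–2), it is not an edgeless graph, so tw(G) ≥ 1. The upper and lower bounds meet at 1, so that is the treewidth.

1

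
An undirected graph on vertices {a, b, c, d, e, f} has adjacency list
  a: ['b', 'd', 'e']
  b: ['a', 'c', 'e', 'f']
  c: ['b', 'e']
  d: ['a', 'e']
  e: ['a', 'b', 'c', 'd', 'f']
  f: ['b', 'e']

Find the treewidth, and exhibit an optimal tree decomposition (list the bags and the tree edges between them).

Treewidth 2.
One optimal decomposition is:
Bags: B1 = {b, c, e}  B2 = {b, e, f}  B3 = {a, b, e}  B4 = {a, d, e}
Tree: B1–B2, B1–B3, B3–B4

The largest bag has 3 vertices, giving width 2; this decomposition certifies tw(G) ≤ 2. For the lower bound, the 3 vertices {a, d, e} are pairwise adjacent, and any tree decomposition puts a clique entirely inside one bag — forcing width ≥ 2. Combining the bounds, tw(G) = 2.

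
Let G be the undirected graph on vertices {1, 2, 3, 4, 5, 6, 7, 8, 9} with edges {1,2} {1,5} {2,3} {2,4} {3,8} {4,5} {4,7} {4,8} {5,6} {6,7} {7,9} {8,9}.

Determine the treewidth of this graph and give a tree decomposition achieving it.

The largest bag has 4 vertices, giving width 3; this decomposition certifies tw(G) ≤ 3. For the lower bound: the 4 vertex sets {1,2,3}, {8}, {4}, {5,6,7,9} are disjoint, each induces a connected subgraph, and every pair is joined by at least one edge of G. Contracting each set to a single vertex therefore yields K_{4} as a minor, and since treewidth is minor-monotone, tw(G) ≥ tw(K_{4}) = 3. Hence tw(G) = 3 exactly.

Treewidth 3.
One such decomposition:
Bags: B1 = {1, 2, 3, 8}  B2 = {1, 2, 4, 8}  B3 = {1, 4, 5, 8}  B4 = {4, 5, 8, 9}  B5 = {4, 5, 7, 9}  B6 = {5, 6, 7, 9}
Tree: B1–B2, B2–B3, B3–B4, B4–B5, B5–B6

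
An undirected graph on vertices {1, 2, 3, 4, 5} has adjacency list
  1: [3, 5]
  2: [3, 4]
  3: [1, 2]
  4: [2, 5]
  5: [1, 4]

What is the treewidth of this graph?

A width-2 tree decomposition is:
Bags: B1 = {2, 4, 5}  B2 = {2, 3, 5}  B3 = {1, 3, 5}
Tree: B1–B2, B2–B3
Every bag has size at most 3, so the width is 3 − 1 = 2 and tw(G) ≤ 2. The edges 5–4–2–3–1–5 form a cycle, so G is not a tree and its treewidth is at least 2. Therefore the treewidth is 2.

2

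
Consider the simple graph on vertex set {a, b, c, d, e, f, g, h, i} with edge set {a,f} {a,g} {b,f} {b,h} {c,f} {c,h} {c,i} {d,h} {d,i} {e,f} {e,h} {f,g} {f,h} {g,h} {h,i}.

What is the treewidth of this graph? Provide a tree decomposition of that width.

Each bag holds 3 vertices, so the decomposition has width 2, which upper-bounds the treewidth. Conversely, {d, h, i} is a clique of size 3, and the vertices of any clique must share a bag in every tree decomposition; so some bag has ≥ 3 vertices and tw(G) ≥ 2. The upper and lower bounds meet at 2, so that is the treewidth.

Treewidth 2.
One such decomposition:
Bags: B1 = {c, h, i}  B2 = {d, h, i}  B3 = {c, f, h}  B4 = {f, g, h}  B5 = {a, f, g}  B6 = {b, f, h}  B7 = {e, f, h}
Tree: B1–B2, B1–B3, B3–B4, B4–B5, B4–B6, B6–B7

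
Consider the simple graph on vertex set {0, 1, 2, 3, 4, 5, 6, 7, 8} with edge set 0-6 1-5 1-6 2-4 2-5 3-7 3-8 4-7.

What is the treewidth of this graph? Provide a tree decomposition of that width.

Every bag has size at most 2, so the width is 2 − 1 = 1 and tw(G) ≤ 1. Any graph with an edge has treewidth ≥ 1, and G has the edge 0–6. Therefore the treewidth is 1.

Treewidth 1.
One optimal decomposition is:
Bags: B1 = {0, 6}  B2 = {1, 6}  B3 = {1, 5}  B4 = {2, 5}  B5 = {2, 4}  B6 = {4, 7}  B7 = {3, 7}  B8 = {3, 8}
Tree: B1–B2, B2–B3, B3–B4, B4–B5, B5–B6, B6–B7, B7–B8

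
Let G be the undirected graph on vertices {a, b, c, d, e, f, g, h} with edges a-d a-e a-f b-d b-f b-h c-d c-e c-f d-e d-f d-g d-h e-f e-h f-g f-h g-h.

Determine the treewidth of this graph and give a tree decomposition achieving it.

Treewidth 3.
One such decomposition:
Bags: B1 = {d, e, f, h}  B2 = {b, d, f, h}  B3 = {d, f, g, h}  B4 = {c, d, e, f}  B5 = {a, d, e, f}
Tree: B1–B2, B1–B3, B1–B4, B4–B5

Every bag has size at most 4, so the width is 4 − 1 = 3 and tw(G) ≤ 3. For the lower bound, the 4 vertices {d, f, g, h} are pairwise adjacent, and any tree decomposition puts a clique entirely inside one bag — forcing width ≥ 3. The upper and lower bounds meet at 3, so that is the treewidth.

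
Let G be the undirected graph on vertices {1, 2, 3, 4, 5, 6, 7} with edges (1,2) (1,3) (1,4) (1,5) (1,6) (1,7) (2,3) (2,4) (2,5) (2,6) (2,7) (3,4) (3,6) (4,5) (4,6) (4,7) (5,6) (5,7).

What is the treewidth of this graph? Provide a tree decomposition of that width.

Treewidth 4.
One optimal decomposition is:
Bags: B1 = {1, 2, 4, 5, 6}  B2 = {1, 2, 4, 5, 7}  B3 = {1, 2, 3, 4, 6}
Tree: B1–B2, B1–B3

Every bag has size at most 5, so the width is 5 − 1 = 4 and tw(G) ≤ 4. On the other hand G contains the 5-clique {1, 2, 3, 4, 6}. A clique must lie in a single bag of any decomposition, so no decomposition can have width below 4. The upper and lower bounds meet at 4, so that is the treewidth.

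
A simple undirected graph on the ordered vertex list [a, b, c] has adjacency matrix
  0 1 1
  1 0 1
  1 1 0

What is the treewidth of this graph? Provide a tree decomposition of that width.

Treewidth 2.
One optimal decomposition is:
Bags: B1 = {a, b, c}
Tree: (single bag)

A single bag containing all 3 vertices is trivially a valid decomposition of width 2. On the other hand G contains the 3-clique {a, b, c}. A clique must lie in a single bag of any decomposition, so no decomposition can have width below 2. Therefore the treewidth is 2.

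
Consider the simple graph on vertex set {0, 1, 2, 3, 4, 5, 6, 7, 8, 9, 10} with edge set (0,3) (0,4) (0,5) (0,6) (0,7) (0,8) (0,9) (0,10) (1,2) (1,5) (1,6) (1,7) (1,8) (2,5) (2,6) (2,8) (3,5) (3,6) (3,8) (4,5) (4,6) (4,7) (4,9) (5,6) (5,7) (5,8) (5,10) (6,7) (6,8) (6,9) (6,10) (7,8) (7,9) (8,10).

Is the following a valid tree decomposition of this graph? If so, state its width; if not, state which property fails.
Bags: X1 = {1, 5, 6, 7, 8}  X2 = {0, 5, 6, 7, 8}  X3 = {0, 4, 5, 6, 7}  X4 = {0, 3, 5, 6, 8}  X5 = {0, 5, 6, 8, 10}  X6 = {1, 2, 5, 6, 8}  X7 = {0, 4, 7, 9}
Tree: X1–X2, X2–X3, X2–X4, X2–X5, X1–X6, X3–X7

No — edge (6,9) lies in no bag.

A tree decomposition must satisfy three properties: every vertex lies in some bag; for every edge, both endpoints lie together in some bag; and for every vertex, the bags containing it form a connected subtree. Here edge (6,9) lies in no bag, so the decomposition is invalid.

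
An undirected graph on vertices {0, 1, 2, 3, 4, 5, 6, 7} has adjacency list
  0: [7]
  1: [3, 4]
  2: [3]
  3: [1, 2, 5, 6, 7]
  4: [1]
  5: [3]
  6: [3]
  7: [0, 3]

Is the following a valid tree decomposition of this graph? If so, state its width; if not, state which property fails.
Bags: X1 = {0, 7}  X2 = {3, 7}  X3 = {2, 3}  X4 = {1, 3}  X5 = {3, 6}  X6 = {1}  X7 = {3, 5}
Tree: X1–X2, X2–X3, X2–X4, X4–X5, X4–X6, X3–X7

No — vertex 4 appears in no bag.

A tree decomposition must satisfy three properties: every vertex lies in some bag; for every edge, both endpoints lie together in some bag; and for every vertex, the bags containing it form a connected subtree. Here vertex 4 appears in no bag, so the decomposition is invalid.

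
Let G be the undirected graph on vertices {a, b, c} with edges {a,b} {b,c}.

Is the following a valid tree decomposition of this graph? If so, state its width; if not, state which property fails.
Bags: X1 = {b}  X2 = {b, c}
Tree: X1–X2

A tree decomposition must satisfy three properties: every vertex lies in some bag; for every edge, both endpoints lie together in some bag; and for every vertex, the bags containing it form a connected subtree. Here vertex a appears in no bag, so the decomposition is invalid.

No — vertex a appears in no bag.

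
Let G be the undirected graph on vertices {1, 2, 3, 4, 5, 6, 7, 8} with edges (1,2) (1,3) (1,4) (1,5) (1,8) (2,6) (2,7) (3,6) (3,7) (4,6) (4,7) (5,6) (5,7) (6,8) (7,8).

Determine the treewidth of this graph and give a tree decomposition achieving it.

The largest bag has 4 vertices, giving width 3; this decomposition certifies tw(G) ≤ 3. For the lower bound: the 4 vertex sets {3,7}, {1,5}, {6}, {4} are disjoint, each induces a connected subgraph, and every pair is joined by at least one edge of G. Contracting each set to a single vertex therefore yields K_{4} as a minor, and since treewidth is minor-monotone, tw(G) ≥ tw(K_{4}) = 3. The upper and lower bounds meet at 3, so that is the treewidth.

Treewidth 3.
One such decomposition:
Bags: B1 = {1, 3, 6, 7}  B2 = {1, 5, 6, 7}  B3 = {1, 4, 6, 7}  B4 = {1, 6, 7, 8}  B5 = {1, 2, 6, 7}
Tree: B1–B2, B2–B3, B3–B4, B4–B5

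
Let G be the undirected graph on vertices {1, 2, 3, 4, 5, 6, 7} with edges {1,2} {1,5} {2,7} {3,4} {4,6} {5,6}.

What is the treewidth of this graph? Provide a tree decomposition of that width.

The largest bag has 2 vertices, giving width 1; this decomposition certifies tw(G) ≤ 1. G has an edge, so its treewidth is at least 1. Hence tw(G) = 1 exactly.

Treewidth 1.
One optimal decomposition is:
Bags: B1 = {2, 7}  B2 = {1, 2}  B3 = {1, 5}  B4 = {5, 6}  B5 = {4, 6}  B6 = {3, 4}
Tree: B1–B2, B2–B3, B3–B4, B4–B5, B5–B6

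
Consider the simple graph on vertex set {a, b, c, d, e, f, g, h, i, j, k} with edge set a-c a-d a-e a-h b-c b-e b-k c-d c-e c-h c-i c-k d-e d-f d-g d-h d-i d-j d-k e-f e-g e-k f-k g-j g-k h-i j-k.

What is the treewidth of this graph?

A width-3 tree decomposition is:
Bags: B1 = {c, d, e, k}  B2 = {a, c, d, e}  B3 = {a, c, d, h}  B4 = {d, e, g, k}  B5 = {d, e, f, k}  B6 = {d, g, j, k}  B7 = {b, c, e, k}  B8 = {c, d, h, i}
Tree: B1–B2, B2–B3, B1–B4, B1–B5, B4–B6, B1–B7, B3–B8
Every bag has size at most 4, so the width is 4 − 1 = 3 and tw(G) ≤ 3. For the lower bound, the 4 vertices {a, c, d, h} are pairwise adjacent, and any tree decomposition puts a clique entirely inside one bag — forcing width ≥ 3. Hence tw(G) = 3 exactly.

3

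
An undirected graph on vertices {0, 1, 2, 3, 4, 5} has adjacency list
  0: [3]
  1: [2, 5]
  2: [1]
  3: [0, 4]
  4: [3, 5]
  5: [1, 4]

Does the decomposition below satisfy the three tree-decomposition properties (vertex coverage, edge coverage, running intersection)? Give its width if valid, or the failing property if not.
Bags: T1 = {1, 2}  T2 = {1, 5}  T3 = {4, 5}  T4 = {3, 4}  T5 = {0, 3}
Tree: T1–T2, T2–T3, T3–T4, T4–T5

Yes; width 1.

Checking the three conditions: (i) the bags cover all of {0, 1, 2, 3, 4, 5}; (ii) for each edge, some bag contains both endpoints; (iii) the bags containing any fixed vertex form a subtree. All hold, so the decomposition is valid with width 2 − 1 = 1.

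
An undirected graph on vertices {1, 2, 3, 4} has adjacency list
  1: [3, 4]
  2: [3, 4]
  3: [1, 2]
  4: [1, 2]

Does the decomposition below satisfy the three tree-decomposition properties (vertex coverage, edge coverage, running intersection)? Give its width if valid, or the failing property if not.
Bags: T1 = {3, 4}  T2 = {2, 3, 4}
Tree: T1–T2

No — vertex 1 appears in no bag.

A tree decomposition must satisfy three properties: every vertex lies in some bag; for every edge, both endpoints lie together in some bag; and for every vertex, the bags containing it form a connected subtree. Here vertex 1 appears in no bag, so the decomposition is invalid.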